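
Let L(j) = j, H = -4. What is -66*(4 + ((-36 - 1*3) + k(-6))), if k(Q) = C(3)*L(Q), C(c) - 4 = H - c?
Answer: 1122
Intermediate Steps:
C(c) = -c (C(c) = 4 + (-4 - c) = -c)
k(Q) = -3*Q (k(Q) = (-1*3)*Q = -3*Q)
-66*(4 + ((-36 - 1*3) + k(-6))) = -66*(4 + ((-36 - 1*3) - 3*(-6))) = -66*(4 + ((-36 - 3) + 18)) = -66*(4 + (-39 + 18)) = -66*(4 - 21) = -66*(-17) = 1122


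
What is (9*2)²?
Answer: 324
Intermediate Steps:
(9*2)² = 18² = 324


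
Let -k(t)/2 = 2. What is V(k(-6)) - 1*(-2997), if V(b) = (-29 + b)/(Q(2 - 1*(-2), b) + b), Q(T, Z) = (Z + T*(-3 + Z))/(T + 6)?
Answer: 36019/12 ≈ 3001.6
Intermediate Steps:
k(t) = -4 (k(t) = -2*2 = -4)
Q(T, Z) = (Z + T*(-3 + Z))/(6 + T)
V(b) = (-29 + b)/(-6/5 + 3*b/2) (V(b) = (-29 + b)/((b - 3*(2 - 1*(-2)) + (2 - 1*(-2))*b)/(6 + (2 - 1*(-2))) + b) = (-29 + b)/((b - 3*(2 + 2) + (2 + 2)*b)/(6 + (2 + 2)) + b) = (-29 + b)/((b - 3*4 + 4*b)/(6 + 4) + b) = (-29 + b)/((b - 12 + 4*b)/10 + b) = (-29 + b)/((-12 + 5*b)/10 + b) = (-29 + b)/((-6/5 + b/2) + b) = (-29 + b)/(-6/5 + 3*b/2))
V(k(-6)) - 1*(-2997) = 10*(-29 - 4)/(3*(-4 + 5*(-4))) - 1*(-2997) = (10/3)*(-33)/(-4 - 20) + 2997 = (10/3)*(-33)/(-24) + 2997 = (10/3)*(-1/24)*(-33) + 2997 = 55/12 + 2997 = 36019/12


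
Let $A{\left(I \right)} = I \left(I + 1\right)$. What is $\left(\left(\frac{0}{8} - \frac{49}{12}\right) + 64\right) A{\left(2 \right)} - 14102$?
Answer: $- \frac{27485}{2} \approx -13743.0$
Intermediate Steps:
$A{\left(I \right)} = I \left(1 + I\right)$
$\left(\left(\frac{0}{8} - \frac{49}{12}\right) + 64\right) A{\left(2 \right)} - 14102 = \left(\left(\frac{0}{8} - \frac{49}{12}\right) + 64\right) 2 \left(1 + 2\right) - 14102 = \left(\left(0 \cdot \frac{1}{8} - \frac{49}{12}\right) + 64\right) 2 \cdot 3 - 14102 = \left(\left(0 - \frac{49}{12}\right) + 64\right) 6 - 14102 = \left(- \frac{49}{12} + 64\right) 6 - 14102 = \frac{719}{12} \cdot 6 - 14102 = \frac{719}{2} - 14102 = - \frac{27485}{2}$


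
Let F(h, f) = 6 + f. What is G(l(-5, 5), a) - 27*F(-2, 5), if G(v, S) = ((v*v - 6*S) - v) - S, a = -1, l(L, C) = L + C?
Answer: -290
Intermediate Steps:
l(L, C) = C + L
G(v, S) = v² - v - 7*S (G(v, S) = ((v² - 6*S) - v) - S = (v² - v - 6*S) - S = v² - v - 7*S)
G(l(-5, 5), a) - 27*F(-2, 5) = ((5 - 5)² - (5 - 5) - 7*(-1)) - 27*(6 + 5) = (0² - 1*0 + 7) - 27*11 = (0 + 0 + 7) - 297 = 7 - 297 = -290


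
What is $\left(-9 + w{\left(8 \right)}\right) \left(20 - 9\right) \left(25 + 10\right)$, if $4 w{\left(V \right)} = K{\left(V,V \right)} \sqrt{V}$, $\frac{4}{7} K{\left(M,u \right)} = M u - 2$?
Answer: $-3465 + \frac{83545 \sqrt{2}}{4} \approx 26073.0$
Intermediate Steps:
$K{\left(M,u \right)} = - \frac{7}{2} + \frac{7 M u}{4}$ ($K{\left(M,u \right)} = \frac{7 \left(M u - 2\right)}{4} = \frac{7 \left(-2 + M u\right)}{4} = - \frac{7}{2} + \frac{7 M u}{4}$)
$w{\left(V \right)} = \frac{\sqrt{V} \left(- \frac{7}{2} + \frac{7 V^{2}}{4}\right)}{4}$ ($w{\left(V \right)} = \frac{\left(- \frac{7}{2} + \frac{7 V V}{4}\right) \sqrt{V}}{4} = \frac{\left(- \frac{7}{2} + \frac{7 V^{2}}{4}\right) \sqrt{V}}{4} = \frac{\sqrt{V} \left(- \frac{7}{2} + \frac{7 V^{2}}{4}\right)}{4}$)
$\left(-9 + w{\left(8 \right)}\right) \left(20 - 9\right) \left(25 + 10\right) = \left(-9 + \frac{7 \sqrt{8} \left(-2 + 8^{2}\right)}{16}\right) \left(20 - 9\right) \left(25 + 10\right) = \left(-9 + \frac{7 \cdot 2 \sqrt{2} \left(-2 + 64\right)}{16}\right) 11 \cdot 35 = \left(-9 + \frac{7}{16} \cdot 2 \sqrt{2} \cdot 62\right) 385 = \left(-9 + \frac{217 \sqrt{2}}{4}\right) 385 = -3465 + \frac{83545 \sqrt{2}}{4}$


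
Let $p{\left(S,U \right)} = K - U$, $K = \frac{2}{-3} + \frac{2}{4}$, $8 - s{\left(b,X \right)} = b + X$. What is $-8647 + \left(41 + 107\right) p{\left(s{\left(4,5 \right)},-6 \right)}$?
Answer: $- \frac{23351}{3} \approx -7783.7$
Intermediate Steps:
$s{\left(b,X \right)} = 8 - X - b$ ($s{\left(b,X \right)} = 8 - \left(b + X\right) = 8 - \left(X + b\right) = 8 - X - b$)
$K = - \frac{1}{6}$ ($K = 2 \left(- \frac{1}{3}\right) + 2 \cdot \frac{1}{4} = - \frac{2}{3} + \frac{1}{2} = - \frac{1}{6} \approx -0.16667$)
$p{\left(S,U \right)} = - \frac{1}{6} - U$
$-8647 + \left(41 + 107\right) p{\left(s{\left(4,5 \right)},-6 \right)} = -8647 + \left(41 + 107\right) \left(- \frac{1}{6} - -6\right) = -8647 + 148 \left(- \frac{1}{6} + 6\right) = -8647 + 148 \cdot \frac{35}{6} = -8647 + \frac{2590}{3} = - \frac{23351}{3}$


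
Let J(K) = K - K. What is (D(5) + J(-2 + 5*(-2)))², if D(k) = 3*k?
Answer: 225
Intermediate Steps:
J(K) = 0
(D(5) + J(-2 + 5*(-2)))² = (3*5 + 0)² = (15 + 0)² = 15² = 225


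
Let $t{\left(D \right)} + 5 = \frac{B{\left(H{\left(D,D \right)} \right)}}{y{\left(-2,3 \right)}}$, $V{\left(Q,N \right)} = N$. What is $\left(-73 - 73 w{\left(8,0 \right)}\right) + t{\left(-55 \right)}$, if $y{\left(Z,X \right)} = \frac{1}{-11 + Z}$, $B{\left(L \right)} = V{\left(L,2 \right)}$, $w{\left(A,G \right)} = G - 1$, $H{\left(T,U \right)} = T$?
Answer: $-31$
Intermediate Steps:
$w{\left(A,G \right)} = -1 + G$
$B{\left(L \right)} = 2$
$t{\left(D \right)} = -31$ ($t{\left(D \right)} = -5 + \frac{2}{\frac{1}{-11 - 2}} = -5 + \frac{2}{\frac{1}{-13}} = -5 + \frac{2}{- \frac{1}{13}} = -5 + 2 \left(-13\right) = -5 - 26 = -31$)
$\left(-73 - 73 w{\left(8,0 \right)}\right) + t{\left(-55 \right)} = \left(-73 - 73 \left(-1 + 0\right)\right) - 31 = \left(-73 - -73\right) - 31 = \left(-73 + 73\right) - 31 = 0 - 31 = -31$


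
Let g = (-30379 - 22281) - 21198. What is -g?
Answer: 73858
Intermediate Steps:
g = -73858 (g = -52660 - 21198 = -73858)
-g = -1*(-73858) = 73858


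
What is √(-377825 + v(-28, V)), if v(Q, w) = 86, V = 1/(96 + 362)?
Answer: 141*I*√19 ≈ 614.6*I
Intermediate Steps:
V = 1/458 ≈ 0.0021834
√(-377825 + v(-28, V)) = √(-377825 + 86) = √(-377739) = 141*I*√19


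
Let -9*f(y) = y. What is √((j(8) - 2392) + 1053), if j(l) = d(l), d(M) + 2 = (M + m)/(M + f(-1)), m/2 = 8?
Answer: 3*I*√792269/73 ≈ 36.579*I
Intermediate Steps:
m = 16 (m = 2*8 = 16)
f(y) = -y/9
d(M) = -2 + (16 + M)/(⅑ + M) (d(M) = -2 + (M + 16)/(M - ⅑*(-1)) = -2 + (16 + M)/(M + ⅑) = -2 + (16 + M)/(⅑ + M))
j(l) = (142 - 9*l)/(1 + 9*l)
√((j(8) - 2392) + 1053) = √(((142 - 9*8)/(1 + 9*8) - 2392) + 1053) = √(((142 - 72)/(1 + 72) - 2392) + 1053) = √((70/73 - 2392) + 1053) = √(-174546/73 + 1053) = √(-97677/73) = 3*I*√792269/73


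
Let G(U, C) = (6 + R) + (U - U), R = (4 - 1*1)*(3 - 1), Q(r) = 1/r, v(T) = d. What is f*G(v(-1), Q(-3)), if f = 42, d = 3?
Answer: 504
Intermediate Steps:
v(T) = 3
R = 6 (R = (4 - 1)*2 = 3*2 = 6)
G(U, C) = 12 (G(U, C) = (6 + 6) + (U - U) = 12 + 0 = 12)
f*G(v(-1), Q(-3)) = 42*12 = 504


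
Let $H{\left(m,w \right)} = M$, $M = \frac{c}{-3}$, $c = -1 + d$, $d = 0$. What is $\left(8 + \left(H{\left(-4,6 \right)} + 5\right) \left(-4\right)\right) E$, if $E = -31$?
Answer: $\frac{1240}{3} \approx 413.33$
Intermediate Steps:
$c = -1$ ($c = -1 + 0 = -1$)
$M = \frac{1}{3}$ ($M = - \frac{1}{-3} = \left(-1\right) \left(- \frac{1}{3}\right) = \frac{1}{3} \approx 0.33333$)
$H{\left(m,w \right)} = \frac{1}{3}$
$\left(8 + \left(H{\left(-4,6 \right)} + 5\right) \left(-4\right)\right) E = \left(8 + \left(\frac{1}{3} + 5\right) \left(-4\right)\right) \left(-31\right) = \left(8 + \frac{16}{3} \left(-4\right)\right) \left(-31\right) = \left(8 - \frac{64}{3}\right) \left(-31\right) = \left(- \frac{40}{3}\right) \left(-31\right) = \frac{1240}{3}$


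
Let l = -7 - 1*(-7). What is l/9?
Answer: 0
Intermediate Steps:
l = 0 (l = -7 + 7 = 0)
l/9 = 0/9 = 0*(1/9) = 0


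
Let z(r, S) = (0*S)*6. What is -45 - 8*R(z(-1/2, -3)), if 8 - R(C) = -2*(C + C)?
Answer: -109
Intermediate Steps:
z(r, S) = 0 (z(r, S) = 0*6 = 0)
R(C) = 8 + 4*C (R(C) = 8 - (-2)*(C + C) = 8 - (-2)*2*C = 8 - (-4)*C = 8 + 4*C)
-45 - 8*R(z(-1/2, -3)) = -45 - 8*(8 + 4*0) = -45 - 8*(8 + 0) = -45 - 8*8 = -45 - 64 = -109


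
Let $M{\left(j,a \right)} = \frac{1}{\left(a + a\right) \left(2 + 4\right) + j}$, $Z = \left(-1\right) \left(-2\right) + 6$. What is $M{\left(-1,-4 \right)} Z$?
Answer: $- \frac{8}{49} \approx -0.16327$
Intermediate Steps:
$Z = 8$ ($Z = 2 + 6 = 8$)
$M{\left(j,a \right)} = \frac{1}{j + 12 a}$ ($M{\left(j,a \right)} = \frac{1}{2 a 6 + j} = \frac{1}{12 a + j} = \frac{1}{j + 12 a}$)
$M{\left(-1,-4 \right)} Z = \frac{1}{-1 + 12 \left(-4\right)} 8 = \frac{1}{-1 - 48} \cdot 8 = \frac{1}{-49} \cdot 8 = \left(- \frac{1}{49}\right) 8 = - \frac{8}{49}$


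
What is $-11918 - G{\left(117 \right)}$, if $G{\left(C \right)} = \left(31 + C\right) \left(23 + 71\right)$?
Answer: $-25830$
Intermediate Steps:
$G{\left(C \right)} = 2914 + 94 C$ ($G{\left(C \right)} = \left(31 + C\right) 94 = 2914 + 94 C$)
$-11918 - G{\left(117 \right)} = -11918 - \left(2914 + 94 \cdot 117\right) = -11918 - \left(2914 + 10998\right) = -11918 - 13912 = -25830$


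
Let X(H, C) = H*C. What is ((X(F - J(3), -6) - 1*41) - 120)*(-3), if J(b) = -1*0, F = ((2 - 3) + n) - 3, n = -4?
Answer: 339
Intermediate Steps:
F = -8 (F = ((2 - 3) - 4) - 3 = (-1 - 4) - 3 = -5 - 3 = -8)
J(b) = 0
X(H, C) = C*H
((X(F - J(3), -6) - 1*41) - 120)*(-3) = ((-6*(-8 - 1*0) - 1*41) - 120)*(-3) = ((-6*(-8 + 0) - 41) - 120)*(-3) = ((-6*(-8) - 41) - 120)*(-3) = ((48 - 41) - 120)*(-3) = (7 - 120)*(-3) = -113*(-3) = 339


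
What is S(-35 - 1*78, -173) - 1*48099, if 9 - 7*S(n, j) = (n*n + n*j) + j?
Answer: -368829/7 ≈ -52690.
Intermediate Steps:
S(n, j) = 9/7 - j/7 - n**2/7 - j*n/7 (S(n, j) = 9/7 - ((n*n + n*j) + j)/7 = 9/7 - ((n**2 + j*n) + j)/7 = 9/7 - (j + n**2 + j*n)/7 = 9/7 + (-j/7 - n**2/7 - j*n/7) = 9/7 - j/7 - n**2/7 - j*n/7)
S(-35 - 1*78, -173) - 1*48099 = (9/7 - 1/7*(-173) - (-35 - 1*78)**2/7 - 1/7*(-173)*(-35 - 1*78)) - 1*48099 = (9/7 + 173/7 - (-35 - 78)**2/7 - 1/7*(-173)*(-35 - 78)) - 48099 = (9/7 + 173/7 - 1/7*(-113)**2 - 1/7*(-173)*(-113)) - 48099 = (9/7 + 173/7 - 1/7*12769 - 19549/7) - 48099 = (9/7 + 173/7 - 12769/7 - 19549/7) - 48099 = -32136/7 - 48099 = -368829/7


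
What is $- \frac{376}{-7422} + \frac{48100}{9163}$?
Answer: $\frac{180221744}{34003893} \approx 5.3$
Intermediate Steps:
$- \frac{376}{-7422} + \frac{48100}{9163} = \left(-376\right) \left(- \frac{1}{7422}\right) + 48100 \cdot \frac{1}{9163} = \frac{188}{3711} + \frac{48100}{9163} = \frac{180221744}{34003893}$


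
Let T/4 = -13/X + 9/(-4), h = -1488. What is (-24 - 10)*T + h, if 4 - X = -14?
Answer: -9754/9 ≈ -1083.8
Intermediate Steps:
X = 18 (X = 4 - 1*(-14) = 4 + 14 = 18)
T = -107/9 (T = 4*(-13/18 + 9/(-4)) = 4*(-13*1/18 + 9*(-¼)) = 4*(-13/18 - 9/4) = 4*(-107/36) = -107/9 ≈ -11.889)
(-24 - 10)*T + h = (-24 - 10)*(-107/9) - 1488 = -34*(-107/9) - 1488 = 3638/9 - 1488 = -9754/9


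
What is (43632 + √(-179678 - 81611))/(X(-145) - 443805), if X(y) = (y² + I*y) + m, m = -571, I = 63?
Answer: -808/8009 - I*√261289/432486 ≈ -0.10089 - 0.0011819*I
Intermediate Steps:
X(y) = -571 + y² + 63*y (X(y) = (y² + 63*y) - 571 = -571 + y² + 63*y)
(43632 + √(-179678 - 81611))/(X(-145) - 443805) = (43632 + √(-179678 - 81611))/((-571 + (-145)² + 63*(-145)) - 443805) = (43632 + √(-261289))/((-571 + 21025 - 9135) - 443805) = (43632 + I*√261289)/(11319 - 443805) = (43632 + I*√261289)/(-432486) = (43632 + I*√261289)*(-1/432486) = -808/8009 - I*√261289/432486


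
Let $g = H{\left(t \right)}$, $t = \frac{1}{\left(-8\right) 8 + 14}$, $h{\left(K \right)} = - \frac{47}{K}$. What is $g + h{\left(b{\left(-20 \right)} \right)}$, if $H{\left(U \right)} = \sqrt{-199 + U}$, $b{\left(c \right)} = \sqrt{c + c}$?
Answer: $\frac{i \left(2 \sqrt{19902} + 47 \sqrt{10}\right)}{20} \approx 21.539 i$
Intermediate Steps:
$b{\left(c \right)} = \sqrt{2} \sqrt{c}$ ($b{\left(c \right)} = \sqrt{2 c} = \sqrt{2} \sqrt{c}$)
$t = - \frac{1}{50}$ ($t = \frac{1}{-64 + 14} = \frac{1}{-50} = - \frac{1}{50} \approx -0.02$)
$g = \frac{i \sqrt{19902}}{10}$ ($g = \sqrt{-199 - \frac{1}{50}} = \sqrt{- \frac{9951}{50}} = \frac{i \sqrt{19902}}{10} \approx 14.107 i$)
$g + h{\left(b{\left(-20 \right)} \right)} = \frac{i \sqrt{19902}}{10} - \frac{47}{\sqrt{2} \sqrt{-20}} = \frac{i \sqrt{19902}}{10} - \frac{47}{\sqrt{2} \cdot 2 i \sqrt{5}} = \frac{i \sqrt{19902}}{10} - \frac{47}{2 i \sqrt{10}} = \frac{i \sqrt{19902}}{10} - 47 \left(- \frac{i \sqrt{10}}{20}\right) = \frac{i \sqrt{19902}}{10} + \frac{47 i \sqrt{10}}{20}$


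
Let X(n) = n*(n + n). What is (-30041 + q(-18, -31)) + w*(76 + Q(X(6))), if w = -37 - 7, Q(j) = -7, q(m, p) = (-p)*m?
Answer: -33635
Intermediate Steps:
X(n) = 2*n² (X(n) = n*(2*n) = 2*n²)
q(m, p) = -m*p
w = -44
(-30041 + q(-18, -31)) + w*(76 + Q(X(6))) = (-30041 - 1*(-18)*(-31)) - 44*(76 - 7) = (-30041 - 558) - 44*69 = -30599 - 3036 = -33635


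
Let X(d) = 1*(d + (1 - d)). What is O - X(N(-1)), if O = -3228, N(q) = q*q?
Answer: -3229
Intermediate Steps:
N(q) = q**2
X(d) = 1 (X(d) = 1*1 = 1)
O - X(N(-1)) = -3228 - 1*1 = -3228 - 1 = -3229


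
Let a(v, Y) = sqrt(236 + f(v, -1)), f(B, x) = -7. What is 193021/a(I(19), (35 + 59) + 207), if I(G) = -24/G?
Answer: 193021*sqrt(229)/229 ≈ 12755.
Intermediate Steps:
a(v, Y) = sqrt(229) (a(v, Y) = sqrt(236 - 7) = sqrt(229))
193021/a(I(19), (35 + 59) + 207) = 193021/(sqrt(229)) = 193021*(sqrt(229)/229) = 193021*sqrt(229)/229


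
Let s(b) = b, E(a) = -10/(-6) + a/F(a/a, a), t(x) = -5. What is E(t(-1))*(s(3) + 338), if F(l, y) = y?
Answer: 2728/3 ≈ 909.33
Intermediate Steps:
E(a) = 8/3 (E(a) = -10/(-6) + a/a = -10*(-⅙) + 1 = 5/3 + 1 = 8/3)
E(t(-1))*(s(3) + 338) = 8*(3 + 338)/3 = (8/3)*341 = 2728/3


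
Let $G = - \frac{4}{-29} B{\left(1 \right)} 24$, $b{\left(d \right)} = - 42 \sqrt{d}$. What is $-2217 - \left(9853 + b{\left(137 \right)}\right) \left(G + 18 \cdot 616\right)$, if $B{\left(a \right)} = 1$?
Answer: $- \frac{3169262037}{29} + \frac{13509216 \sqrt{137}}{29} \approx -1.0383 \cdot 10^{8}$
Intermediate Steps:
$G = \frac{96}{29}$ ($G = - \frac{4}{-29} \cdot 1 \cdot 24 = \left(-4\right) \left(- \frac{1}{29}\right) 1 \cdot 24 = \frac{4}{29} \cdot 1 \cdot 24 = \frac{4}{29} \cdot 24 = \frac{96}{29} \approx 3.3103$)
$-2217 - \left(9853 + b{\left(137 \right)}\right) \left(G + 18 \cdot 616\right) = -2217 - \left(9853 - 42 \sqrt{137}\right) \left(\frac{96}{29} + 18 \cdot 616\right) = -2217 - \left(9853 - 42 \sqrt{137}\right) \left(\frac{96}{29} + 11088\right) = -2217 - \left(9853 - 42 \sqrt{137}\right) \frac{321648}{29} = -2217 - \left(\frac{3169197744}{29} - \frac{13509216 \sqrt{137}}{29}\right) = - \frac{3169262037}{29} + \frac{13509216 \sqrt{137}}{29}$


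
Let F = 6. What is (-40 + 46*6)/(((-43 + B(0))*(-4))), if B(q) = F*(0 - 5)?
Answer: 59/73 ≈ 0.80822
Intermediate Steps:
B(q) = -30 (B(q) = 6*(0 - 5) = 6*(-5) = -30)
(-40 + 46*6)/(((-43 + B(0))*(-4))) = (-40 + 46*6)/(((-43 - 30)*(-4))) = (-40 + 276)/((-73*(-4))) = 236/292 = 236*(1/292) = 59/73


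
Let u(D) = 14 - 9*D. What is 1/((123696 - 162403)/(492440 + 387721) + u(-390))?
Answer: 880161/3101648657 ≈ 0.00028377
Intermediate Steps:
1/((123696 - 162403)/(492440 + 387721) + u(-390)) = 1/((123696 - 162403)/(492440 + 387721) + (14 - 9*(-390))) = 1/(-38707/880161 + (14 + 3510)) = 1/(-38707*1/880161 + 3524) = 1/(-38707/880161 + 3524) = 1/(3101648657/880161) = 880161/3101648657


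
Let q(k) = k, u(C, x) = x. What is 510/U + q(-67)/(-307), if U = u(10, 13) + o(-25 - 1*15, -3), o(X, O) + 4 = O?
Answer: 26162/307 ≈ 85.218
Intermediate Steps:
o(X, O) = -4 + O
U = 6 (U = 13 + (-4 - 3) = 13 - 7 = 6)
510/U + q(-67)/(-307) = 510/6 - 67/(-307) = 510*(⅙) - 67*(-1/307) = 85 + 67/307 = 26162/307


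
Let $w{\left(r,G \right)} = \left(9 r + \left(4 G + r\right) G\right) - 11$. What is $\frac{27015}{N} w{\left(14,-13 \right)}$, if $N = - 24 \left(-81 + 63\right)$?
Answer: $\frac{1828015}{48} \approx 38084.0$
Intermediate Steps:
$N = 432$ ($N = \left(-24\right) \left(-18\right) = 432$)
$w{\left(r,G \right)} = -11 + 9 r + G \left(r + 4 G\right)$ ($w{\left(r,G \right)} = \left(9 r + \left(r + 4 G\right) G\right) - 11 = \left(9 r + G \left(r + 4 G\right)\right) - 11 = -11 + 9 r + G \left(r + 4 G\right)$)
$\frac{27015}{N} w{\left(14,-13 \right)} = \frac{27015}{432} \left(-11 + 4 \left(-13\right)^{2} + 9 \cdot 14 - 182\right) = 27015 \cdot \frac{1}{432} \left(-11 + 4 \cdot 169 + 126 - 182\right) = \frac{9005 \left(-11 + 676 + 126 - 182\right)}{144} = \frac{9005}{144} \cdot 609 = \frac{1828015}{48}$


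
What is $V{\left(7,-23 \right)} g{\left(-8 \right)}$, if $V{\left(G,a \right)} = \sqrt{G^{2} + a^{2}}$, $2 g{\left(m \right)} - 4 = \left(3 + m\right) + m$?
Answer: $- \frac{153 \sqrt{2}}{2} \approx -108.19$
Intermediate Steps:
$g{\left(m \right)} = \frac{7}{2} + m$ ($g{\left(m \right)} = 2 + \frac{\left(3 + m\right) + m}{2} = 2 + \frac{3 + 2 m}{2} = 2 + \left(\frac{3}{2} + m\right) = \frac{7}{2} + m$)
$V{\left(7,-23 \right)} g{\left(-8 \right)} = \sqrt{7^{2} + \left(-23\right)^{2}} \left(\frac{7}{2} - 8\right) = \sqrt{49 + 529} \left(- \frac{9}{2}\right) = \sqrt{578} \left(- \frac{9}{2}\right) = 17 \sqrt{2} \left(- \frac{9}{2}\right) = - \frac{153 \sqrt{2}}{2}$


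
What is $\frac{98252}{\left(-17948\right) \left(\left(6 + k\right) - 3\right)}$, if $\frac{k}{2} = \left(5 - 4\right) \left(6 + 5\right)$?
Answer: $- \frac{3509}{16025} \approx -0.21897$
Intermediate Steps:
$k = 22$ ($k = 2 \left(5 - 4\right) \left(6 + 5\right) = 2 \cdot 1 \cdot 11 = 2 \cdot 11 = 22$)
$\frac{98252}{\left(-17948\right) \left(\left(6 + k\right) - 3\right)} = \frac{98252}{\left(-17948\right) \left(\left(6 + 22\right) - 3\right)} = \frac{98252}{\left(-17948\right) \left(28 - 3\right)} = \frac{98252}{\left(-17948\right) 25} = \frac{98252}{-448700} = 98252 \left(- \frac{1}{448700}\right) = - \frac{3509}{16025}$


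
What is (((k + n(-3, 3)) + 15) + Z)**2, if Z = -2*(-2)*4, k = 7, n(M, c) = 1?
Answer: 1521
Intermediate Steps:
Z = 16 (Z = 4*4 = 16)
(((k + n(-3, 3)) + 15) + Z)**2 = (((7 + 1) + 15) + 16)**2 = ((8 + 15) + 16)**2 = (23 + 16)**2 = 39**2 = 1521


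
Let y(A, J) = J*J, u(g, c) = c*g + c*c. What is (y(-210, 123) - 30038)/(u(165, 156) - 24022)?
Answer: -14909/26054 ≈ -0.57223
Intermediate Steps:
u(g, c) = c² + c*g (u(g, c) = c*g + c² = c² + c*g)
y(A, J) = J²
(y(-210, 123) - 30038)/(u(165, 156) - 24022) = (123² - 30038)/(156*(156 + 165) - 24022) = (15129 - 30038)/(156*321 - 24022) = -14909/(50076 - 24022) = -14909/26054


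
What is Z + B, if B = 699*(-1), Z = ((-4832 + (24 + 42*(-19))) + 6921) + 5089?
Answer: 5705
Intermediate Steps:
Z = 6404 (Z = ((-4832 + (24 - 798)) + 6921) + 5089 = ((-4832 - 774) + 6921) + 5089 = (-5606 + 6921) + 5089 = 1315 + 5089 = 6404)
B = -699
Z + B = 6404 - 699 = 5705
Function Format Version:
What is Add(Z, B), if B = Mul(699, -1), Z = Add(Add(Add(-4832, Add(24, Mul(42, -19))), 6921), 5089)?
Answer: 5705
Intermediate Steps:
Z = 6404 (Z = Add(Add(Add(-4832, Add(24, -798)), 6921), 5089) = Add(Add(Add(-4832, -774), 6921), 5089) = Add(Add(-5606, 6921), 5089) = Add(1315, 5089) = 6404)
B = -699
Add(Z, B) = Add(6404, -699) = 5705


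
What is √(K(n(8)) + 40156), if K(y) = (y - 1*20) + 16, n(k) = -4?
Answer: 2*√10037 ≈ 200.37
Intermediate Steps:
K(y) = -4 + y (K(y) = (y - 20) + 16 = (-20 + y) + 16 = -4 + y)
√(K(n(8)) + 40156) = √((-4 - 4) + 40156) = √(-8 + 40156) = √40148 = 2*√10037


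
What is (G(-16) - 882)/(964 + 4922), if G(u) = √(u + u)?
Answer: -49/327 + 2*I*√2/2943 ≈ -0.14985 + 0.00096107*I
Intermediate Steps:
G(u) = √2*√u (G(u) = √(2*u) = √2*√u)
(G(-16) - 882)/(964 + 4922) = (√2*√(-16) - 882)/(964 + 4922) = (√2*(4*I) - 882)/5886 = (4*I*√2 - 882)*(1/5886) = (-882 + 4*I*√2)*(1/5886) = -49/327 + 2*I*√2/2943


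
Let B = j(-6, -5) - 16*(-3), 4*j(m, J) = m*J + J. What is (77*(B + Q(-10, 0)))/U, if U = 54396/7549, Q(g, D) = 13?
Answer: 156362437/217584 ≈ 718.63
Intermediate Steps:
j(m, J) = J/4 + J*m/4 (j(m, J) = (m*J + J)/4 = (J*m + J)/4 = (J + J*m)/4 = J/4 + J*m/4)
U = 54396/7549 (U = 54396*(1/7549) = 54396/7549 ≈ 7.2057)
B = 217/4 (B = (1/4)*(-5)*(1 - 6) - 16*(-3) = (1/4)*(-5)*(-5) - 1*(-48) = 25/4 + 48 = 217/4 ≈ 54.250)
(77*(B + Q(-10, 0)))/U = (77*(217/4 + 13))/(54396/7549) = (77*(269/4))*(7549/54396) = (20713/4)*(7549/54396) = 156362437/217584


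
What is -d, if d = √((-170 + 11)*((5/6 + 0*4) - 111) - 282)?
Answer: -√68938/2 ≈ -131.28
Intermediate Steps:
d = √68938/2 (d = √(-159*((5*(⅙) + 0) - 111) - 282) = √(-159*((⅚ + 0) - 111) - 282) = √(-159*(⅚ - 111) - 282) = √(-159*(-661/6) - 282) = √(35033/2 - 282) = √(34469/2) = √68938/2 ≈ 131.28)
-d = -√68938/2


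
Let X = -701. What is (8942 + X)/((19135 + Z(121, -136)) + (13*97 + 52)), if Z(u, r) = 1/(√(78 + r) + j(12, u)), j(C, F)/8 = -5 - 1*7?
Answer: 1562779200096/3877647482881 + 8241*I*√58/3877647482881 ≈ 0.40302 + 1.6185e-8*I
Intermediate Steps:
j(C, F) = -96 (j(C, F) = 8*(-5 - 1*7) = 8*(-5 - 7) = 8*(-12) = -96)
Z(u, r) = 1/(-96 + √(78 + r)) (Z(u, r) = 1/(√(78 + r) - 96) = 1/(-96 + √(78 + r)))
(8942 + X)/((19135 + Z(121, -136)) + (13*97 + 52)) = (8942 - 701)/((19135 + 1/(-96 + √(78 - 136))) + (13*97 + 52)) = 8241/((19135 + 1/(-96 + √(-58))) + (1261 + 52)) = 8241/((19135 + 1/(-96 + I*√58)) + 1313) = 8241/(20448 + 1/(-96 + I*√58))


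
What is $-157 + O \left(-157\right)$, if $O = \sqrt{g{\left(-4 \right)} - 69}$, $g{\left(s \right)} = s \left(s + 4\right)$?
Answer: $-157 - 157 i \sqrt{69} \approx -157.0 - 1304.1 i$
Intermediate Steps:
$g{\left(s \right)} = s \left(4 + s\right)$
$O = i \sqrt{69}$ ($O = \sqrt{- 4 \left(4 - 4\right) - 69} = \sqrt{\left(-4\right) 0 - 69} = \sqrt{0 - 69} = \sqrt{-69} = i \sqrt{69} \approx 8.3066 i$)
$-157 + O \left(-157\right) = -157 + i \sqrt{69} \left(-157\right) = -157 - 157 i \sqrt{69}$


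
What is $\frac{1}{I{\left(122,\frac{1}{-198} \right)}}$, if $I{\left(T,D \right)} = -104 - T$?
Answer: $- \frac{1}{226} \approx -0.0044248$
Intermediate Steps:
$\frac{1}{I{\left(122,\frac{1}{-198} \right)}} = \frac{1}{-104 - 122} = \frac{1}{-226} = - \frac{1}{226}$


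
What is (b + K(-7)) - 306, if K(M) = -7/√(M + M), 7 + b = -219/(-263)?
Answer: -82100/263 + I*√14/2 ≈ -312.17 + 1.8708*I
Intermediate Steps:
b = -1622/263 (b = -7 - 219/(-263) = -7 - 219*(-1/263) = -7 + 219/263 = -1622/263 ≈ -6.1673)
K(M) = -7*√2/(2*√M)
(b + K(-7)) - 306 = (-1622/263 - 7*√2/(2*√(-7))) - 306 = (-1622/263 - 7*√2*(-I*√7/7)/2) - 306 = (-1622/263 + I*√14/2) - 306 = -82100/263 + I*√14/2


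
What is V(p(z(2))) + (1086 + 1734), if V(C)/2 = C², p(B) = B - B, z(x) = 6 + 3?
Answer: 2820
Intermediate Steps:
z(x) = 9
p(B) = 0
V(C) = 2*C²
V(p(z(2))) + (1086 + 1734) = 2*0² + (1086 + 1734) = 2*0 + 2820 = 0 + 2820 = 2820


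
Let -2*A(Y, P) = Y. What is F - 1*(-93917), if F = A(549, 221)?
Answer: 187285/2 ≈ 93643.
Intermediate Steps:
A(Y, P) = -Y/2
F = -549/2 (F = -½*549 = -549/2 ≈ -274.50)
F - 1*(-93917) = -549/2 - 1*(-93917) = -549/2 + 93917 = 187285/2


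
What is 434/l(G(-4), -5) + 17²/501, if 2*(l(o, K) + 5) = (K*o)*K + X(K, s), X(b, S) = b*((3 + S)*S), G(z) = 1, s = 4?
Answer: -398743/62625 ≈ -6.3672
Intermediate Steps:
X(b, S) = S*b*(3 + S) (X(b, S) = b*(S*(3 + S)) = S*b*(3 + S))
l(o, K) = -5 + 14*K + o*K²/2 (l(o, K) = -5 + ((K*o)*K + 4*K*(3 + 4))/2 = -5 + (o*K² + 4*K*7)/2 = -5 + (o*K² + 28*K)/2 = -5 + (28*K + o*K²)/2 = -5 + (14*K + o*K²/2) = -5 + 14*K + o*K²/2)
434/l(G(-4), -5) + 17²/501 = 434/(-5 + 14*(-5) + (½)*1*(-5)²) + 17²/501 = 434/(-5 - 70 + (½)*1*25) + 289*(1/501) = 434/(-5 - 70 + 25/2) + 289/501 = 434/(-125/2) + 289/501 = 434*(-2/125) + 289/501 = -868/125 + 289/501 = -398743/62625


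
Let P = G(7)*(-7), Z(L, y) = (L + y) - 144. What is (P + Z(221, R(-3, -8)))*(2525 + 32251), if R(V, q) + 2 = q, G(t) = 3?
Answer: 1599696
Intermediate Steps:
R(V, q) = -2 + q
Z(L, y) = -144 + L + y
P = -21 (P = 3*(-7) = -21)
(P + Z(221, R(-3, -8)))*(2525 + 32251) = (-21 + (-144 + 221 + (-2 - 8)))*(2525 + 32251) = (-21 + (-144 + 221 - 10))*34776 = (-21 + 67)*34776 = 46*34776 = 1599696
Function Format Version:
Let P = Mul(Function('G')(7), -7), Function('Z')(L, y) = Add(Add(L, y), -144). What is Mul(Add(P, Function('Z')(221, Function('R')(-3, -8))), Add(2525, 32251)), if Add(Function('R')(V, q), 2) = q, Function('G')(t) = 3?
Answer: 1599696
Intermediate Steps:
Function('R')(V, q) = Add(-2, q)
Function('Z')(L, y) = Add(-144, L, y)
P = -21 (P = Mul(3, -7) = -21)
Mul(Add(P, Function('Z')(221, Function('R')(-3, -8))), Add(2525, 32251)) = Mul(Add(-21, Add(-144, 221, Add(-2, -8))), Add(2525, 32251)) = Mul(Add(-21, Add(-144, 221, -10)), 34776) = Mul(Add(-21, 67), 34776) = Mul(46, 34776) = 1599696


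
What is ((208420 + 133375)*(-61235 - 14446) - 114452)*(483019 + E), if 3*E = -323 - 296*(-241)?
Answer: -13106804510856430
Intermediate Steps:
E = 23671 (E = (-323 - 296*(-241))/3 = (-323 + 71336)/3 = (⅓)*71013 = 23671)
((208420 + 133375)*(-61235 - 14446) - 114452)*(483019 + E) = ((208420 + 133375)*(-61235 - 14446) - 114452)*(483019 + 23671) = (341795*(-75681) - 114452)*506690 = (-25867387395 - 114452)*506690 = -25867501847*506690 = -13106804510856430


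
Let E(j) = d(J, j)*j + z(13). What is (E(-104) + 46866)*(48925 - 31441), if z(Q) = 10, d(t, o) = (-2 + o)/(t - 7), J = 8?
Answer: 1012323600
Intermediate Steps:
d(t, o) = (-2 + o)/(-7 + t)
E(j) = 10 + j*(-2 + j) (E(j) = ((-2 + j)/(-7 + 8))*j + 10 = ((-2 + j)/1)*j + 10 = (1*(-2 + j))*j + 10 = (-2 + j)*j + 10 = j*(-2 + j) + 10 = 10 + j*(-2 + j))
(E(-104) + 46866)*(48925 - 31441) = ((10 - 104*(-2 - 104)) + 46866)*(48925 - 31441) = ((10 - 104*(-106)) + 46866)*17484 = ((10 + 11024) + 46866)*17484 = (11034 + 46866)*17484 = 57900*17484 = 1012323600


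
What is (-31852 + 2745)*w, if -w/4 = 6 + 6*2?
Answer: 2095704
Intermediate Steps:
w = -72 (w = -4*(6 + 6*2) = -4*(6 + 12) = -4*18 = -72)
(-31852 + 2745)*w = (-31852 + 2745)*(-72) = -29107*(-72) = 2095704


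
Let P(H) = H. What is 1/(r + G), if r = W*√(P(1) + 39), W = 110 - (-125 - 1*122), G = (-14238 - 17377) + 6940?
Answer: -235/5750073 - 34*√10/28750365 ≈ -4.4609e-5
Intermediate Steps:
G = -24675 (G = -31615 + 6940 = -24675)
W = 357 (W = 110 - (-125 - 122) = 110 - 1*(-247) = 110 + 247 = 357)
r = 714*√10 (r = 357*√(1 + 39) = 357*√40 = 357*(2*√10) = 714*√10 ≈ 2257.9)
1/(r + G) = 1/(714*√10 - 24675) = 1/(-24675 + 714*√10)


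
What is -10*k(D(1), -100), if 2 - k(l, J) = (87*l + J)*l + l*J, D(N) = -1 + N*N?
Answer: -20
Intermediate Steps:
D(N) = -1 + N**2
k(l, J) = 2 - J*l - l*(J + 87*l) (k(l, J) = 2 - ((87*l + J)*l + l*J) = 2 - ((J + 87*l)*l + J*l) = 2 - (l*(J + 87*l) + J*l) = 2 - (J*l + l*(J + 87*l)) = 2 + (-J*l - l*(J + 87*l)) = 2 - J*l - l*(J + 87*l))
-10*k(D(1), -100) = -10*(2 - 87*(-1 + 1**2)**2 - 2*(-100)*(-1 + 1**2)) = -10*(2 - 87*(-1 + 1)**2 - 2*(-100)*(-1 + 1)) = -10*(2 - 87*0**2 - 2*(-100)*0) = -10*(2 - 87*0 + 0) = -10*(2 + 0 + 0) = -10*2 = -20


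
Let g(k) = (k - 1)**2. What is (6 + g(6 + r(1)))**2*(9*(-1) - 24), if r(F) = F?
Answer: -58212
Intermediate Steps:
g(k) = (-1 + k)**2
(6 + g(6 + r(1)))**2*(9*(-1) - 24) = (6 + (-1 + (6 + 1))**2)**2*(9*(-1) - 24) = (6 + (-1 + 7)**2)**2*(-9 - 24) = (6 + 6**2)**2*(-33) = (6 + 36)**2*(-33) = 42**2*(-33) = 1764*(-33) = -58212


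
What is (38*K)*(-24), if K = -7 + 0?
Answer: 6384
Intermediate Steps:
K = -7
(38*K)*(-24) = (38*(-7))*(-24) = -266*(-24) = 6384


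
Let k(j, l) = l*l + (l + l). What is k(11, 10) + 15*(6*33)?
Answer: 3090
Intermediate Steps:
k(j, l) = l**2 + 2*l
k(11, 10) + 15*(6*33) = 10*(2 + 10) + 15*(6*33) = 10*12 + 15*198 = 120 + 2970 = 3090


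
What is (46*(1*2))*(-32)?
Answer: -2944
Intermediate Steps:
(46*(1*2))*(-32) = (46*2)*(-32) = 92*(-32) = -2944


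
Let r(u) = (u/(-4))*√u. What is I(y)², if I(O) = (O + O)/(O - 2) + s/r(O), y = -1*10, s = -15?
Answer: -37/45 + 2*I*√10 ≈ -0.82222 + 6.3246*I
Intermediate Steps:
r(u) = -u^(3/2)/4 (r(u) = (u*(-¼))*√u = (-u/4)*√u = -u^(3/2)/4)
y = -10
I(O) = 60/O^(3/2) + 2*O/(-2 + O) (I(O) = (O + O)/(O - 2) - 15*(-4/O^(3/2)) = (2*O)/(-2 + O) - (-60)/O^(3/2) = 2*O/(-2 + O) + 60/O^(3/2) = 60/O^(3/2) + 2*O/(-2 + O))
I(y)² = (2*(-60 + (-10)^(5/2) + 30*(-10))/((-10)^(3/2)*(-2 - 10)))² = (2*(I*√10/100)*(-60 + 100*I*√10 - 300)/(-12))² = (2*(I*√10/100)*(-1/12)*(-360 + 100*I*√10))² = (-I*√10*(-360 + 100*I*√10)/600)² = -(-360 + 100*I*√10)²/36000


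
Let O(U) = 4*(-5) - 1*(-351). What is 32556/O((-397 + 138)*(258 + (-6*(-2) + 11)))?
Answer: 32556/331 ≈ 98.356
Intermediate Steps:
O(U) = 331 (O(U) = -20 + 351 = 331)
32556/O((-397 + 138)*(258 + (-6*(-2) + 11))) = 32556/331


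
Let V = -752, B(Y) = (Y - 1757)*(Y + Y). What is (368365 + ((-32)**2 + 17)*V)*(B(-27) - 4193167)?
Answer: 1698001254077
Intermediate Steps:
B(Y) = 2*Y*(-1757 + Y) (B(Y) = (-1757 + Y)*(2*Y) = 2*Y*(-1757 + Y))
(368365 + ((-32)**2 + 17)*V)*(B(-27) - 4193167) = (368365 + ((-32)**2 + 17)*(-752))*(2*(-27)*(-1757 - 27) - 4193167) = (368365 + (1024 + 17)*(-752))*(2*(-27)*(-1784) - 4193167) = (368365 + 1041*(-752))*(96336 - 4193167) = (368365 - 782832)*(-4096831) = -414467*(-4096831) = 1698001254077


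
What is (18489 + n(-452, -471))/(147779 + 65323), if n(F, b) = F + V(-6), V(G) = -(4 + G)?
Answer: 6013/71034 ≈ 0.084650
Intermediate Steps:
V(G) = -4 - G
n(F, b) = 2 + F (n(F, b) = F + (-4 - 1*(-6)) = F + (-4 + 6) = F + 2 = 2 + F)
(18489 + n(-452, -471))/(147779 + 65323) = (18489 + (2 - 452))/(147779 + 65323) = (18489 - 450)/213102 = 18039*(1/213102) = 6013/71034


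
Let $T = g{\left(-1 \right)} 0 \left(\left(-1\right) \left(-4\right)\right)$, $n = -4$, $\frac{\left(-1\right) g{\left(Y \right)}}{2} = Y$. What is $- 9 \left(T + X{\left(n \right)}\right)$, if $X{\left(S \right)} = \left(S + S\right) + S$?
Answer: $108$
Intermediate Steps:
$g{\left(Y \right)} = - 2 Y$
$X{\left(S \right)} = 3 S$ ($X{\left(S \right)} = 2 S + S = 3 S$)
$T = 0$ ($T = \left(-2\right) \left(-1\right) 0 \left(\left(-1\right) \left(-4\right)\right) = 2 \cdot 0 \cdot 4 = 0 \cdot 4 = 0$)
$- 9 \left(T + X{\left(n \right)}\right) = - 9 \left(0 + 3 \left(-4\right)\right) = - 9 \left(0 - 12\right) = \left(-9\right) \left(-12\right) = 108$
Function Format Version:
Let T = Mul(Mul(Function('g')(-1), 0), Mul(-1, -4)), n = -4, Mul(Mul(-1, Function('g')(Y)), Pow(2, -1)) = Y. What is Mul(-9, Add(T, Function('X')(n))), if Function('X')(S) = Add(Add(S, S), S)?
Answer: 108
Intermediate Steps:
Function('g')(Y) = Mul(-2, Y)
Function('X')(S) = Mul(3, S) (Function('X')(S) = Add(Mul(2, S), S) = Mul(3, S))
T = 0 (T = Mul(Mul(Mul(-2, -1), 0), Mul(-1, -4)) = Mul(Mul(2, 0), 4) = Mul(0, 4) = 0)
Mul(-9, Add(T, Function('X')(n))) = Mul(-9, Add(0, Mul(3, -4))) = Mul(-9, Add(0, -12)) = Mul(-9, -12) = 108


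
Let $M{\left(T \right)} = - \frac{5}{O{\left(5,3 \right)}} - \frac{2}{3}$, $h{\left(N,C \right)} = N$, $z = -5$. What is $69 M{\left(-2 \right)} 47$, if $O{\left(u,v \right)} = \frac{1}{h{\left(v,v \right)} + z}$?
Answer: $30268$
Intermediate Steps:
$O{\left(u,v \right)} = \frac{1}{-5 + v}$ ($O{\left(u,v \right)} = \frac{1}{v - 5} = \frac{1}{-5 + v}$)
$M{\left(T \right)} = \frac{28}{3}$ ($M{\left(T \right)} = - \frac{5}{\frac{1}{-5 + 3}} - \frac{2}{3} = - \frac{5}{\frac{1}{-2}} - \frac{2}{3} = - \frac{5}{- \frac{1}{2}} - \frac{2}{3} = \left(-5\right) \left(-2\right) - \frac{2}{3} = 10 - \frac{2}{3} = \frac{28}{3}$)
$69 M{\left(-2 \right)} 47 = 69 \cdot \frac{28}{3} \cdot 47 = 644 \cdot 47 = 30268$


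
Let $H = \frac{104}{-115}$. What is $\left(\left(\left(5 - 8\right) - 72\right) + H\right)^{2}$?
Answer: $\frac{76195441}{13225} \approx 5761.5$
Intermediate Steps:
$H = - \frac{104}{115}$ ($H = 104 \left(- \frac{1}{115}\right) = - \frac{104}{115} \approx -0.90435$)
$\left(\left(\left(5 - 8\right) - 72\right) + H\right)^{2} = \left(\left(\left(5 - 8\right) - 72\right) - \frac{104}{115}\right)^{2} = \left(\left(-3 - 72\right) - \frac{104}{115}\right)^{2} = \left(-75 - \frac{104}{115}\right)^{2} = \left(- \frac{8729}{115}\right)^{2} = \frac{76195441}{13225}$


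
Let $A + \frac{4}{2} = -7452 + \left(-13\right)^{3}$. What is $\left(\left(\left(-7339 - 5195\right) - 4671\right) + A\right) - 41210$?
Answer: $-68066$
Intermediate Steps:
$A = -9651$ ($A = -2 - \left(7452 - \left(-13\right)^{3}\right) = -2 - 9649 = -9651$)
$\left(\left(\left(-7339 - 5195\right) - 4671\right) + A\right) - 41210 = \left(\left(\left(-7339 - 5195\right) - 4671\right) - 9651\right) - 41210 = \left(\left(-12534 - 4671\right) - 9651\right) - 41210 = \left(-17205 - 9651\right) - 41210 = -26856 - 41210 = -68066$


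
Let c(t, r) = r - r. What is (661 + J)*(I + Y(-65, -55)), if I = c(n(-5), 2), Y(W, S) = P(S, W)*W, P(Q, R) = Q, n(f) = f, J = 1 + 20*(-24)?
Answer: 650650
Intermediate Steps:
J = -479 (J = 1 - 480 = -479)
c(t, r) = 0
Y(W, S) = S*W
I = 0
(661 + J)*(I + Y(-65, -55)) = (661 - 479)*(0 - 55*(-65)) = 182*(0 + 3575) = 182*3575 = 650650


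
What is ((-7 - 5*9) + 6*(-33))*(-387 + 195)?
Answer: 48000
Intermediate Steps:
((-7 - 5*9) + 6*(-33))*(-387 + 195) = ((-7 - 45) - 198)*(-192) = (-52 - 198)*(-192) = -250*(-192) = 48000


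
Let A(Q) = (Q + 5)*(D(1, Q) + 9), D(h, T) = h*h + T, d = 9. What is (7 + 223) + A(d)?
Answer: 496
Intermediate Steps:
D(h, T) = T + h² (D(h, T) = h² + T = T + h²)
A(Q) = (5 + Q)*(10 + Q) (A(Q) = (Q + 5)*((Q + 1²) + 9) = (5 + Q)*((Q + 1) + 9) = (5 + Q)*((1 + Q) + 9) = (5 + Q)*(10 + Q))
(7 + 223) + A(d) = (7 + 223) + (50 + 9² + 15*9) = 230 + (50 + 81 + 135) = 230 + 266 = 496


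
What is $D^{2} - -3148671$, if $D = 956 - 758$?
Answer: $3187875$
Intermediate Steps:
$D = 198$
$D^{2} - -3148671 = 198^{2} - -3148671 = 39204 + 3148671 = 3187875$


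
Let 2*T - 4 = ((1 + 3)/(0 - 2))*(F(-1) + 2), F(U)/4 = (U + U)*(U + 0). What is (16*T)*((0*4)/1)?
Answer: 0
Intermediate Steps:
F(U) = 8*U² (F(U) = 4*((U + U)*(U + 0)) = 4*((2*U)*U) = 4*(2*U²) = 8*U²)
T = -8 (T = 2 + (((1 + 3)/(0 - 2))*(8*(-1)² + 2))/2 = 2 + ((4/(-2))*(8*1 + 2))/2 = 2 + ((4*(-½))*(8 + 2))/2 = 2 + (-2*10)/2 = 2 + (½)*(-20) = 2 - 10 = -8)
(16*T)*((0*4)/1) = (16*(-8))*((0*4)/1) = -0 = -128*0 = 0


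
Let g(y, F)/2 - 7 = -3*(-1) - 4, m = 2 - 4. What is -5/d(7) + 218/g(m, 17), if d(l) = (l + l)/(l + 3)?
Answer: 613/42 ≈ 14.595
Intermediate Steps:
m = -2
d(l) = 2*l/(3 + l) (d(l) = (2*l)/(3 + l) = 2*l/(3 + l))
g(y, F) = 12 (g(y, F) = 14 + 2*(-3*(-1) - 4) = 14 + 2*(3 - 4) = 14 + 2*(-1) = 14 - 2 = 12)
-5/d(7) + 218/g(m, 17) = -5/(2*7/(3 + 7)) + 218/12 = -5/(2*7/10) + 218*(1/12) = -5/(2*7*(⅒)) + 109/6 = -5/7/5 + 109/6 = -5*5/7 + 109/6 = -25/7 + 109/6 = 613/42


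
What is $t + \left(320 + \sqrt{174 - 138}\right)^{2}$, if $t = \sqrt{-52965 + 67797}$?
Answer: $106276 + 12 \sqrt{103} \approx 1.064 \cdot 10^{5}$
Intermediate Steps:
$t = 12 \sqrt{103}$ ($t = \sqrt{14832} = 12 \sqrt{103} \approx 121.79$)
$t + \left(320 + \sqrt{174 - 138}\right)^{2} = 12 \sqrt{103} + \left(320 + \sqrt{174 - 138}\right)^{2} = 12 \sqrt{103} + \left(320 + \sqrt{36}\right)^{2} = 12 \sqrt{103} + \left(320 + 6\right)^{2} = 12 \sqrt{103} + 326^{2} = 12 \sqrt{103} + 106276 = 106276 + 12 \sqrt{103}$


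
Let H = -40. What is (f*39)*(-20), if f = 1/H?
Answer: 39/2 ≈ 19.500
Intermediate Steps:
f = -1/40 (f = 1/(-40) = -1/40 ≈ -0.025000)
(f*39)*(-20) = -1/40*39*(-20) = -39/40*(-20) = 39/2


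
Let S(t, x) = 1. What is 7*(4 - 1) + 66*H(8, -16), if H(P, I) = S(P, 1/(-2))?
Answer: 87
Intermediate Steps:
H(P, I) = 1
7*(4 - 1) + 66*H(8, -16) = 7*(4 - 1) + 66*1 = 7*3 + 66 = 21 + 66 = 87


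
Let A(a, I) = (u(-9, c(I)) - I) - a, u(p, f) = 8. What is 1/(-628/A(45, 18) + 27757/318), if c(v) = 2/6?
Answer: 17490/1726339 ≈ 0.010131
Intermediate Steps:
c(v) = ⅓ (c(v) = 2*(⅙) = ⅓)
A(a, I) = 8 - I - a (A(a, I) = (8 - I) - a = 8 - I - a)
1/(-628/A(45, 18) + 27757/318) = 1/(-628/(8 - 1*18 - 1*45) + 27757/318) = 1/(-628/(8 - 18 - 45) + 27757*(1/318)) = 1/(-628/(-55) + 27757/318) = 1/(-628*(-1/55) + 27757/318) = 1/(628/55 + 27757/318) = 1/(1726339/17490) = 17490/1726339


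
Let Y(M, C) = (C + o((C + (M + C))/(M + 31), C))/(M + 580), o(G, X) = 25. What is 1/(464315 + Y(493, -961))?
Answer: 1073/498209059 ≈ 2.1537e-6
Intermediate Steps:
Y(M, C) = (25 + C)/(580 + M) (Y(M, C) = (C + 25)/(M + 580) = (25 + C)/(580 + M))
1/(464315 + Y(493, -961)) = 1/(464315 + (25 - 961)/(580 + 493)) = 1/(464315 - 936/1073) = 1/(498209059/1073) = 1073/498209059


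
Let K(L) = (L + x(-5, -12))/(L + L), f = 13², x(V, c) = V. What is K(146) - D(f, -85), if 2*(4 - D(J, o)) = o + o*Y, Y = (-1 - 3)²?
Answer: -211997/292 ≈ -726.02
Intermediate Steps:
Y = 16 (Y = (-4)² = 16)
f = 169
K(L) = (-5 + L)/(2*L) (K(L) = (L - 5)/(L + L) = (-5 + L)/((2*L)) = (-5 + L)*(1/(2*L)) = (-5 + L)/(2*L))
D(J, o) = 4 - 17*o/2 (D(J, o) = 4 - (o + o*16)/2 = 4 - (o + 16*o)/2 = 4 - 17*o/2)
K(146) - D(f, -85) = (½)*(-5 + 146)/146 - (4 - 17/2*(-85)) = (½)*(1/146)*141 - (4 + 1445/2) = 141/292 - 1*1453/2 = 141/292 - 1453/2 = -211997/292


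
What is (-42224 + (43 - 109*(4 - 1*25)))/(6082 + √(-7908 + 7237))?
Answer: -242623144/36991395 + 39892*I*√671/36991395 ≈ -6.5589 + 0.027935*I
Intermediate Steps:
(-42224 + (43 - 109*(4 - 1*25)))/(6082 + √(-7908 + 7237)) = (-42224 + (43 - 109*(4 - 25)))/(6082 + √(-671)) = (-42224 + (43 - 109*(-21)))/(6082 + I*√671) = (-42224 + (43 + 2289))/(6082 + I*√671) = (-42224 + 2332)/(6082 + I*√671) = -39892/(6082 + I*√671)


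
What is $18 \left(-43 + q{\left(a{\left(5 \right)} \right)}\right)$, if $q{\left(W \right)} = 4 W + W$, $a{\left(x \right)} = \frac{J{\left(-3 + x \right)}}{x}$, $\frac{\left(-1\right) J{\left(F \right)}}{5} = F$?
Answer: $-954$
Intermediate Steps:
$J{\left(F \right)} = - 5 F$
$a{\left(x \right)} = \frac{15 - 5 x}{x}$ ($a{\left(x \right)} = \frac{\left(-5\right) \left(-3 + x\right)}{x} = \frac{15 - 5 x}{x}$)
$q{\left(W \right)} = 5 W$
$18 \left(-43 + q{\left(a{\left(5 \right)} \right)}\right) = 18 \left(-43 + 5 \left(-5 + \frac{15}{5}\right)\right) = 18 \left(-43 + 5 \left(-5 + 15 \cdot \frac{1}{5}\right)\right) = 18 \left(-43 + 5 \left(-5 + 3\right)\right) = 18 \left(-43 + 5 \left(-2\right)\right) = 18 \left(-43 - 10\right) = 18 \left(-53\right) = -954$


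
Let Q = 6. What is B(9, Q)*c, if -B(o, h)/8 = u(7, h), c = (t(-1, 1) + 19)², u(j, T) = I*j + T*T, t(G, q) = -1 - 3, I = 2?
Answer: -90000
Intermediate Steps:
t(G, q) = -4
u(j, T) = T² + 2*j (u(j, T) = 2*j + T*T = 2*j + T² = T² + 2*j)
c = 225 (c = (-4 + 19)² = 15² = 225)
B(o, h) = -112 - 8*h² (B(o, h) = -8*(h² + 2*7) = -8*(h² + 14) = -8*(14 + h²) = -112 - 8*h²)
B(9, Q)*c = (-112 - 8*6²)*225 = (-112 - 8*36)*225 = (-112 - 288)*225 = -400*225 = -90000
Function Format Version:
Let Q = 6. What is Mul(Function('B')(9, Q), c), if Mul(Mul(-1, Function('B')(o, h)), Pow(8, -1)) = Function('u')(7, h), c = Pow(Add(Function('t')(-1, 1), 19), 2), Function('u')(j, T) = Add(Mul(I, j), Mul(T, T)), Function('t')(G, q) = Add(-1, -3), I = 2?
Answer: -90000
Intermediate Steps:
Function('t')(G, q) = -4
Function('u')(j, T) = Add(Pow(T, 2), Mul(2, j)) (Function('u')(j, T) = Add(Mul(2, j), Mul(T, T)) = Add(Mul(2, j), Pow(T, 2)) = Add(Pow(T, 2), Mul(2, j)))
c = 225 (c = Pow(Add(-4, 19), 2) = Pow(15, 2) = 225)
Function('B')(o, h) = Add(-112, Mul(-8, Pow(h, 2))) (Function('B')(o, h) = Mul(-8, Add(Pow(h, 2), Mul(2, 7))) = Mul(-8, Add(Pow(h, 2), 14)) = Mul(-8, Add(14, Pow(h, 2))) = Add(-112, Mul(-8, Pow(h, 2))))
Mul(Function('B')(9, Q), c) = Mul(Add(-112, Mul(-8, Pow(6, 2))), 225) = Mul(Add(-112, Mul(-8, 36)), 225) = Mul(Add(-112, -288), 225) = Mul(-400, 225) = -90000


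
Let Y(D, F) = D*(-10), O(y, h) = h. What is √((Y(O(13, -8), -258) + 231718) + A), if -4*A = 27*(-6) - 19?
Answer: √927373/2 ≈ 481.50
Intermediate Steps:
Y(D, F) = -10*D
A = 181/4 (A = -(27*(-6) - 19)/4 = -(-162 - 19)/4 = -¼*(-181) = 181/4 ≈ 45.250)
√((Y(O(13, -8), -258) + 231718) + A) = √((-10*(-8) + 231718) + 181/4) = √((80 + 231718) + 181/4) = √(231798 + 181/4) = √(927373/4) = √927373/2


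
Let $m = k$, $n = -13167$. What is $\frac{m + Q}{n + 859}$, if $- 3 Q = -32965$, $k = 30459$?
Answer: $- \frac{62171}{18462} \approx -3.3675$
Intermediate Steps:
$m = 30459$
$Q = \frac{32965}{3}$ ($Q = \left(- \frac{1}{3}\right) \left(-32965\right) = \frac{32965}{3} \approx 10988.0$)
$\frac{m + Q}{n + 859} = \frac{30459 + \frac{32965}{3}}{-13167 + 859} = \frac{124342}{3 \left(-12308\right)} = \frac{124342}{3} \left(- \frac{1}{12308}\right) = - \frac{62171}{18462}$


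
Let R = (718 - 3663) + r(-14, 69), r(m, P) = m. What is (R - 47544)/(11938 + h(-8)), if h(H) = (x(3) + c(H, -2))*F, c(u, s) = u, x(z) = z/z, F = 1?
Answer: -50503/11931 ≈ -4.2329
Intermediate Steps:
x(z) = 1
R = -2959 (R = (718 - 3663) - 14 = -2945 - 14 = -2959)
h(H) = 1 + H (h(H) = (1 + H)*1 = 1 + H)
(R - 47544)/(11938 + h(-8)) = (-2959 - 47544)/(11938 + (1 - 8)) = -50503/(11938 - 7) = -50503/11931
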